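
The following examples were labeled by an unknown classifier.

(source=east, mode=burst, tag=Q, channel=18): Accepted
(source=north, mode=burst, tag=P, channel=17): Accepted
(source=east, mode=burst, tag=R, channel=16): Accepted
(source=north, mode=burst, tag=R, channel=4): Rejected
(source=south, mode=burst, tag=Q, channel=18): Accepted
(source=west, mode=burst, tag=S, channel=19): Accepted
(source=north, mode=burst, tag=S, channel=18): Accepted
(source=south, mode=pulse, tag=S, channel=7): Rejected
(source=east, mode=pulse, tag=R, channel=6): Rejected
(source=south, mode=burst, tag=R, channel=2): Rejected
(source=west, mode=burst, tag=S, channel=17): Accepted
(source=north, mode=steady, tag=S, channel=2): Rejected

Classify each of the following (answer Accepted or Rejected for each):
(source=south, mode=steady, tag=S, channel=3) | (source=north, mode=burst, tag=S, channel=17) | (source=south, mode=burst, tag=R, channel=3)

Rejected, Accepted, Rejected

The distinguishing property — channel ≥ 16 — holds for all the 'Accepted' cases and none of the 'Rejected' cases.
(source=south, mode=steady, tag=S, channel=3): channel = 3 — lacks this property, so Rejected. (source=north, mode=burst, tag=S, channel=17): channel = 17 — meets the rule, so Accepted. (source=south, mode=burst, tag=R, channel=3): channel = 3 — lacks this property, so Rejected.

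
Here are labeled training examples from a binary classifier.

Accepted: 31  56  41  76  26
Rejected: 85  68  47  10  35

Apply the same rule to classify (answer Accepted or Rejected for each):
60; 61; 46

Rejected, Accepted, Accepted

Every 'Accepted' example satisfies: ≡ 1 (mod 5). None of the 'Rejected' examples do.
60: 60 mod 5 = 0, fails the rule → Rejected.
61: 61 mod 5 = 1, satisfies this → Accepted.
46: 46 mod 5 = 1, satisfies this → Accepted.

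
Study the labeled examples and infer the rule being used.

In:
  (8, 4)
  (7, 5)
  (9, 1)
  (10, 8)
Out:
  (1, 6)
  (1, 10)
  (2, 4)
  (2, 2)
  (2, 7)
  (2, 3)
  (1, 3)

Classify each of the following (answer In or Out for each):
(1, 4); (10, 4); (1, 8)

Rule: first > second. This holds for each 'In' example and fails for each 'Out' one.
(1, 4) → 1 < 4 → Out.
(10, 4) → 10 > 4 → In.
(1, 8) → 1 < 8 → Out.

Out, In, Out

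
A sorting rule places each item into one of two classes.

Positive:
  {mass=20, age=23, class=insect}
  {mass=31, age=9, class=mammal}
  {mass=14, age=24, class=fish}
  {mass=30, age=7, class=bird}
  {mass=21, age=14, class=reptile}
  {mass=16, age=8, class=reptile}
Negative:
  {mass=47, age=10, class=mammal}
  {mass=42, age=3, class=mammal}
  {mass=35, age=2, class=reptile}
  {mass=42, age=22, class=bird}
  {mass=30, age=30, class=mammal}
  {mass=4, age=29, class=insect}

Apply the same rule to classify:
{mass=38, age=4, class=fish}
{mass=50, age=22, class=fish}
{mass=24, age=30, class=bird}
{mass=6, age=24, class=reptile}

'Positive' ⟺ mass ≤ 31 AND age ≤ 24.
{mass=38, age=4, class=fish} — mass = 38, age = 4, hence Negative.
{mass=50, age=22, class=fish} — mass = 50, age = 22, hence Negative.
{mass=24, age=30, class=bird} — mass = 24, age = 30, hence Negative.
{mass=6, age=24, class=reptile} — mass = 6, age = 24, hence Positive.

Negative, Negative, Negative, Positive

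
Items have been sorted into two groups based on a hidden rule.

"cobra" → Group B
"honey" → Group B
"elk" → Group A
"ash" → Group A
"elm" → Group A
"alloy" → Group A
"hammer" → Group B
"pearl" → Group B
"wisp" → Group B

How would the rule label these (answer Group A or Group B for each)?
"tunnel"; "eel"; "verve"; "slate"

Comparing the two groups points to one rule — starts with a vowel.
"tunnel": Group B (starts with 't'). "eel": Group A (starts with 'e'). "verve": Group B (starts with 'v'). "slate": Group B (starts with 's').

Group B, Group A, Group B, Group B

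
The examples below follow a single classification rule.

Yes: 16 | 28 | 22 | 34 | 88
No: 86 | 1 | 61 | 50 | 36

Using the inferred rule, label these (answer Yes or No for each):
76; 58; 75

One predicate separates the groups cleanly: ≡ 4 (mod 6).
76: 76 mod 6 = 4 — passes, so Yes.
58: 58 mod 6 = 4 — passes, so Yes.
75: 75 mod 6 = 3 — does not satisfy this, so No.

Yes, Yes, No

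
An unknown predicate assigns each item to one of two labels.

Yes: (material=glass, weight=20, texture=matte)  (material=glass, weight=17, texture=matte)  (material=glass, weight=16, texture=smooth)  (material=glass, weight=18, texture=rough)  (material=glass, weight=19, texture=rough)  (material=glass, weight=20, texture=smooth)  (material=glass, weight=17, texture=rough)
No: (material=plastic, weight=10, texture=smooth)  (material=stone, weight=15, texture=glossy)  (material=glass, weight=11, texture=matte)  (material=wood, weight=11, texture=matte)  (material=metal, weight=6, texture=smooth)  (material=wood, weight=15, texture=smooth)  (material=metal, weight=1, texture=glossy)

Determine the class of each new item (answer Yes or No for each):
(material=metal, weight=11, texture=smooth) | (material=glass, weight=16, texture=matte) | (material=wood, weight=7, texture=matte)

One predicate separates the groups cleanly: weight ≥ 16.

No, Yes, No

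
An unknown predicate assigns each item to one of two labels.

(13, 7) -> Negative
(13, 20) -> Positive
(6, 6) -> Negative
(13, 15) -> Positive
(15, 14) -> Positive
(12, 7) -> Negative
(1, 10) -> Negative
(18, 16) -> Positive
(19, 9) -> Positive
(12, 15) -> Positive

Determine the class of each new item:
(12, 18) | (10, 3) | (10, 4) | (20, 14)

Positive, Negative, Negative, Positive

All 'Positive' examples share one property — sum ≥ 27 — and every 'Negative' example lacks it.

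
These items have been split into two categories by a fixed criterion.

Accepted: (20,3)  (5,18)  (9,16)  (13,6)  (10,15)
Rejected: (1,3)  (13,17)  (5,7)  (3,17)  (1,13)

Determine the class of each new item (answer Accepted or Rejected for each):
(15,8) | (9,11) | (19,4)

Accepted, Rejected, Accepted

'Accepted' ⟺ sum is odd.
Accepted: (15,8), since 15+8 = 23.
Rejected: (9,11), since 9+11 = 20.
Accepted: (19,4), since 19+4 = 23.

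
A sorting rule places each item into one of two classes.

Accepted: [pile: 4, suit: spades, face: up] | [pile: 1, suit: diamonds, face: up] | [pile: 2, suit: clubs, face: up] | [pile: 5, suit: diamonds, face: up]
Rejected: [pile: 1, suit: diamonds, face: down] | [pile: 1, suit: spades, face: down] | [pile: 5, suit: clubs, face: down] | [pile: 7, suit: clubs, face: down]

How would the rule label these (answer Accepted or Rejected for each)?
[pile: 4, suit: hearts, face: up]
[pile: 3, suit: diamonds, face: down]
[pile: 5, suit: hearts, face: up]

Accepted, Rejected, Accepted

'Accepted' ⟺ face is up.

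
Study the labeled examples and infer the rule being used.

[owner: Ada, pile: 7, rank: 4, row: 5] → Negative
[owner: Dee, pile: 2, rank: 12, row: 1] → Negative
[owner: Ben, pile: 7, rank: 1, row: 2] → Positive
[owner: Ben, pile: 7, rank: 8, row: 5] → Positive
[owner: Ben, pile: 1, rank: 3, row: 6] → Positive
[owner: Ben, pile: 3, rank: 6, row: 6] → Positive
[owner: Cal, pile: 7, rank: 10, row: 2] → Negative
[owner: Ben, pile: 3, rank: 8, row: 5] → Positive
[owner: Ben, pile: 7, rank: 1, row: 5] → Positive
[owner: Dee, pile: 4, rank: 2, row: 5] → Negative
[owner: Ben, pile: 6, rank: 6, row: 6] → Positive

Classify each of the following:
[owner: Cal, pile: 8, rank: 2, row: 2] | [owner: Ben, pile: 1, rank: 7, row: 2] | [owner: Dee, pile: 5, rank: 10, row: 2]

Checking candidate rules against both groups, what survives is: owner is Ben.
[owner: Cal, pile: 8, rank: 2, row: 2]: owner is Cal, does not pass → Negative. [owner: Ben, pile: 1, rank: 7, row: 2]: owner is Ben, checks out → Positive. [owner: Dee, pile: 5, rank: 10, row: 2]: owner is Dee, does not pass → Negative.

Negative, Positive, Negative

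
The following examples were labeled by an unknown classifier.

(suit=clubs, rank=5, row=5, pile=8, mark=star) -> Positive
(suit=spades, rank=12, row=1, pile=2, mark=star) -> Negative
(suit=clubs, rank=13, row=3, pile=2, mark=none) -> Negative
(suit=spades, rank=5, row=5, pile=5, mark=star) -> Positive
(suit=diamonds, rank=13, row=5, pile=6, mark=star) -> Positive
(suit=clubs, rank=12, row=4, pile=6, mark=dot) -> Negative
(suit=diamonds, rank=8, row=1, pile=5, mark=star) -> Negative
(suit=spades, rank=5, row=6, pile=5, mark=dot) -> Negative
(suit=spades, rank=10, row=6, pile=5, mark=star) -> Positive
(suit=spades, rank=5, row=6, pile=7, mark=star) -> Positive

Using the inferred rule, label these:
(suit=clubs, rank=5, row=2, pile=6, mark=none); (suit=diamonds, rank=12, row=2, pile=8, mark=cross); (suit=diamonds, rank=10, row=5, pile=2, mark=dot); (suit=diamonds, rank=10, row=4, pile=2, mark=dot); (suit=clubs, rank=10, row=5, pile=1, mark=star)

Negative, Negative, Negative, Negative, Positive

One predicate separates the groups cleanly: mark is star AND row ≥ 3.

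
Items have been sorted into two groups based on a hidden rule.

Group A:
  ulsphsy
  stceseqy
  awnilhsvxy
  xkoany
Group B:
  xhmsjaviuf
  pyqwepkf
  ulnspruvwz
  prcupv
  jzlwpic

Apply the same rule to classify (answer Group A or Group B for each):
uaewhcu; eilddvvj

Looking at the examples, the only property every 'Group A' case has and every 'Group B' case lacks is: ends with 'y'.
Group B: uaewhcu, since ends with 'u'. Group B: eilddvvj, since ends with 'j'.

Group B, Group B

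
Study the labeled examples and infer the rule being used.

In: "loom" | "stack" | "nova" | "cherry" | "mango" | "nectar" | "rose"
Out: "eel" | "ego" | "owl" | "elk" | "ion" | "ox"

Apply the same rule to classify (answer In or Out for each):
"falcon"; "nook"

In, In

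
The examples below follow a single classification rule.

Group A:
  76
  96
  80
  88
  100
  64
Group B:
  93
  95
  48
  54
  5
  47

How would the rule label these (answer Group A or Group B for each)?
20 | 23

Group B, Group B

The pattern is that an item is 'Group A' exactly when: even AND at least 64.
20 → 20 is even, 20 < 64 → Group B. 23 → 23 is odd, 23 < 64 → Group B.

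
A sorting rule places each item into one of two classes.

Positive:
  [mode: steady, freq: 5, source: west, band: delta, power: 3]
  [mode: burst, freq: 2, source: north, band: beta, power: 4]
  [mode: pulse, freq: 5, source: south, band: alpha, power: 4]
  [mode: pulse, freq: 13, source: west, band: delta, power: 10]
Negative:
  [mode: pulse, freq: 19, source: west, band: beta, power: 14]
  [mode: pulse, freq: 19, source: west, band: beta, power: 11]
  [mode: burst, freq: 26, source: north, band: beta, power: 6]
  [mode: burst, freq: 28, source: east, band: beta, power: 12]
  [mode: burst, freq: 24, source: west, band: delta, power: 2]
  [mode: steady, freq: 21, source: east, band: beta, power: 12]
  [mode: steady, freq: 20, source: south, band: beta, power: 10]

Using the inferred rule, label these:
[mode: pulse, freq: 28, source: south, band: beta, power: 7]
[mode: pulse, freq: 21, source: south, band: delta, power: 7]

Negative, Negative

The simplest hypothesis consistent with all the labels is: freq ≤ 13.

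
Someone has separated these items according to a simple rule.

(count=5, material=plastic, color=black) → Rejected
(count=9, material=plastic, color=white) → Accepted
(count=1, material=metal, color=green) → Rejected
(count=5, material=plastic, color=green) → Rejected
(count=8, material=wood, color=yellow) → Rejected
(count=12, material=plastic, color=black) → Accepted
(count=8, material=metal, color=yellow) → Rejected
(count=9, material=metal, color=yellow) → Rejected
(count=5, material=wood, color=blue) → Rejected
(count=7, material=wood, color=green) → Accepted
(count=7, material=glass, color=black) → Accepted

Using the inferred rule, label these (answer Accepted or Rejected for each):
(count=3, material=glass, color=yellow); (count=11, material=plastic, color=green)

Rejected, Accepted

Rule: color is not yellow AND count ≥ 7. This holds for each 'Accepted' example and fails for each 'Rejected' one.
(count=3, material=glass, color=yellow) → color is yellow, count = 3 → Rejected. (count=11, material=plastic, color=green) → color is green, count = 11 → Accepted.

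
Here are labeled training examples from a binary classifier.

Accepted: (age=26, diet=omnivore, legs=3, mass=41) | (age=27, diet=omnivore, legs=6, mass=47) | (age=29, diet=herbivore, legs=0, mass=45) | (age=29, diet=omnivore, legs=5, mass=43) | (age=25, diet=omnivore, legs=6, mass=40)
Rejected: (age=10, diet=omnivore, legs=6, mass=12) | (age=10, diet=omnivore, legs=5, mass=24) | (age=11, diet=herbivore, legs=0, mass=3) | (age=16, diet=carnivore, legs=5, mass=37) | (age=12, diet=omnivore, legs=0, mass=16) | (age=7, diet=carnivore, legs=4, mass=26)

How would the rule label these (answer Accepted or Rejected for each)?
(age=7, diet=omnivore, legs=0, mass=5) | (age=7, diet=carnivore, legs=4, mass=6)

The distinguishing property — age ≥ 25 — holds for all the 'Accepted' cases and none of the 'Rejected' cases.
Rejected: (age=7, diet=omnivore, legs=0, mass=5), since age = 7.
Rejected: (age=7, diet=carnivore, legs=4, mass=6), since age = 7.

Rejected, Rejected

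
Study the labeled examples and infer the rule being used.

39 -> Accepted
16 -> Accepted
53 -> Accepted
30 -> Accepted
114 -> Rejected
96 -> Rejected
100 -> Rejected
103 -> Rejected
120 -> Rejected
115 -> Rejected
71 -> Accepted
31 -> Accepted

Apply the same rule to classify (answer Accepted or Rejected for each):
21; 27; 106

All 'Accepted' examples share one property — at most 71 — and every 'Rejected' example lacks it.
21: Accepted (21 ≤ 71).
27: Accepted (27 ≤ 71).
106: Rejected (106 > 71).

Accepted, Accepted, Rejected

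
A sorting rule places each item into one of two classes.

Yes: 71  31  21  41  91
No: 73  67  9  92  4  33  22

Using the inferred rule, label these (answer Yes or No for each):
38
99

The classifier is using: ends in digit 1.
No: 38, since last digit 8. No: 99, since last digit 9.

No, No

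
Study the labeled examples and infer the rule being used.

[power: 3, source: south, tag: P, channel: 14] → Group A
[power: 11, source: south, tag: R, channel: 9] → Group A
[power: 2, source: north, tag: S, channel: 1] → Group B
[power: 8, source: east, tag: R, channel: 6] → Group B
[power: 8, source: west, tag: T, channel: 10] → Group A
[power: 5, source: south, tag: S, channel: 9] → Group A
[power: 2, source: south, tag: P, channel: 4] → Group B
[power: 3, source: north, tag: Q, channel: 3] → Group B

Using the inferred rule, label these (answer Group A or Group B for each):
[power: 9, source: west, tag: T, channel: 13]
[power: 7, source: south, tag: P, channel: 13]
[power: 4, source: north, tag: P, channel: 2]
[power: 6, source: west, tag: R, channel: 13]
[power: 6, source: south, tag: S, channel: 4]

Group A, Group A, Group B, Group A, Group B

Every 'Group A' example satisfies: channel ≥ 9. None of the 'Group B' examples do.
[power: 9, source: west, tag: T, channel: 13] → channel = 13 → Group A. [power: 7, source: south, tag: P, channel: 13] → channel = 13 → Group A. [power: 4, source: north, tag: P, channel: 2] → channel = 2 → Group B. [power: 6, source: west, tag: R, channel: 13] → channel = 13 → Group A. [power: 6, source: south, tag: S, channel: 4] → channel = 4 → Group B.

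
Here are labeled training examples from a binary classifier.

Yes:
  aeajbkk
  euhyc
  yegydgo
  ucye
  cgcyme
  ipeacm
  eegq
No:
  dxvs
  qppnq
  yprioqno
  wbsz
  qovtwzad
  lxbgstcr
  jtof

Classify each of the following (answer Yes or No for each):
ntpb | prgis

No, No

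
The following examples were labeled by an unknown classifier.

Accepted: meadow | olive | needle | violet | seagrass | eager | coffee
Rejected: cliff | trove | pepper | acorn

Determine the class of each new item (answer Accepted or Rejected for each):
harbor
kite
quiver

Rejected, Rejected, Accepted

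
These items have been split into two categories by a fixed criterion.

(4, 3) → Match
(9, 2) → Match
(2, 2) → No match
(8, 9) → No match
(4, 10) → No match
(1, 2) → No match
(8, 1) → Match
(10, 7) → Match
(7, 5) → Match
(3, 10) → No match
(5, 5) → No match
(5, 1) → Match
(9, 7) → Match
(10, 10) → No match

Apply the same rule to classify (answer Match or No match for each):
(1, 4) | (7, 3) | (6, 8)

Comparing the two groups points to one rule — first > second.

No match, Match, No match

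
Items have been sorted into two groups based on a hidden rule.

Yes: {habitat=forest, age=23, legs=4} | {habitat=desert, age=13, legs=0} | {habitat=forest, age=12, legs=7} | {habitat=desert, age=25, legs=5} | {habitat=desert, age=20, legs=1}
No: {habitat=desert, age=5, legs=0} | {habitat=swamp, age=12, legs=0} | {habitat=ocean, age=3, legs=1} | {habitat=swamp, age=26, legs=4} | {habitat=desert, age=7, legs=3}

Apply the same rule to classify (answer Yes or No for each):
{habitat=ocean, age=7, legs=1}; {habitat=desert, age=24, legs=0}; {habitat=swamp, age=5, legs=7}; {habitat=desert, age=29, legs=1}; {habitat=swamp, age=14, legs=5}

No, Yes, No, Yes, No

Every 'Yes' example satisfies: habitat is not swamp AND age ≥ 12. None of the 'No' examples do.
{habitat=ocean, age=7, legs=1}: habitat is ocean, age = 7, doesn't match → No. {habitat=desert, age=24, legs=0}: habitat is desert, age = 24, checks out → Yes. {habitat=swamp, age=5, legs=7}: habitat is swamp, age = 5, doesn't match → No. {habitat=desert, age=29, legs=1}: habitat is desert, age = 29, checks out → Yes. {habitat=swamp, age=14, legs=5}: habitat is swamp, age = 14, doesn't match → No.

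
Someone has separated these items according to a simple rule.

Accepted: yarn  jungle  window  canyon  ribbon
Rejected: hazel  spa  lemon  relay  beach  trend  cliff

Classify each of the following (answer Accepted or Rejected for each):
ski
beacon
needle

Rejected, Accepted, Accepted

Looking at the examples, the only property every 'Accepted' case has and every 'Rejected' case lacks is: even length.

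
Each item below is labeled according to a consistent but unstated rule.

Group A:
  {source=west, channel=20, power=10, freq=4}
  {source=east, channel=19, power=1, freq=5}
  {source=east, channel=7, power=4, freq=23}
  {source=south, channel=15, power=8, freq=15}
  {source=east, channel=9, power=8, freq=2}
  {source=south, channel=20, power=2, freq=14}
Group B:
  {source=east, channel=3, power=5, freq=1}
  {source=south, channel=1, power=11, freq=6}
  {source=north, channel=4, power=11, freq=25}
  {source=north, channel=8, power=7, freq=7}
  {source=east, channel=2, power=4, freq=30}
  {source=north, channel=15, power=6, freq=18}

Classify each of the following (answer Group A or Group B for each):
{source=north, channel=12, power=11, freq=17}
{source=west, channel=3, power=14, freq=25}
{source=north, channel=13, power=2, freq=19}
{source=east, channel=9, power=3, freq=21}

Group B, Group B, Group B, Group A

All 'Group A' examples share one property — source is not north AND channel ≥ 4 — and every 'Group B' example lacks it.
{source=north, channel=12, power=11, freq=17} → source is north, channel = 12 → Group B. {source=west, channel=3, power=14, freq=25} → source is west, channel = 3 → Group B. {source=north, channel=13, power=2, freq=19} → source is north, channel = 13 → Group B. {source=east, channel=9, power=3, freq=21} → source is east, channel = 9 → Group A.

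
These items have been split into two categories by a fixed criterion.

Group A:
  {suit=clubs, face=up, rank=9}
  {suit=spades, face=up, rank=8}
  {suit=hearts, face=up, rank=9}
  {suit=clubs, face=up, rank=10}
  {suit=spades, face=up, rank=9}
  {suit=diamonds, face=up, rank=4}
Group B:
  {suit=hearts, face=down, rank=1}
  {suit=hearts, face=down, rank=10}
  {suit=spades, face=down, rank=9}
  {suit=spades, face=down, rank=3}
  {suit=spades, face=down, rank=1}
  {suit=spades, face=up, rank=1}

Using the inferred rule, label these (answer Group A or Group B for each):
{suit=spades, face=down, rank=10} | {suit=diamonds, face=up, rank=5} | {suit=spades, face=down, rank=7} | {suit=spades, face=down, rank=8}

The common property of the 'Group A' items is: face is up AND rank ≥ 3. No 'Group B' item has it.

Group B, Group A, Group B, Group B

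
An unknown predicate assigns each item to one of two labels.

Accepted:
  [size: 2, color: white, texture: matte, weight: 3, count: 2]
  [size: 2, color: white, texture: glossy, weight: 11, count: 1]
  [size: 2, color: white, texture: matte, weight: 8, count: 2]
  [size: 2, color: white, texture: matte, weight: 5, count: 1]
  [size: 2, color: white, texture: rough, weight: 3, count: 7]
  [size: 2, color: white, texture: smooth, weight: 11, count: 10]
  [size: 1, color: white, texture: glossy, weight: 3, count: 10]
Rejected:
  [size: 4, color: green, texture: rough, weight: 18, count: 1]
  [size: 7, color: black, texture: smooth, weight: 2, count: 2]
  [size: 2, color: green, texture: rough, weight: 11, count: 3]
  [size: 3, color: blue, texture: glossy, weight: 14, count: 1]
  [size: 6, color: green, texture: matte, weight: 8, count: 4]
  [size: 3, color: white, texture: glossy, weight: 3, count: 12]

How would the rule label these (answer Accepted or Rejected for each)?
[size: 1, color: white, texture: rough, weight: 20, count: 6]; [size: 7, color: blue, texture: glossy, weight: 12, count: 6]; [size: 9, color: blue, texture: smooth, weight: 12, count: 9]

Accepted, Rejected, Rejected

All 'Accepted' examples share one property — color is white AND size ≤ 2 — and every 'Rejected' example lacks it.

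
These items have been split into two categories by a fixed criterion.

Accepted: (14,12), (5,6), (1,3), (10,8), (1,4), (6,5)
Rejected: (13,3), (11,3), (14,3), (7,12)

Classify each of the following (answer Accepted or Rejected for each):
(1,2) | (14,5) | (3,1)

A rule that fits every label: |first − second| ≤ 3 — true of each 'Accepted' example, false of each 'Rejected' one.
(1,2): Accepted (|1−2| = 1). (14,5): Rejected (|14−5| = 9). (3,1): Accepted (|3−1| = 2).

Accepted, Rejected, Accepted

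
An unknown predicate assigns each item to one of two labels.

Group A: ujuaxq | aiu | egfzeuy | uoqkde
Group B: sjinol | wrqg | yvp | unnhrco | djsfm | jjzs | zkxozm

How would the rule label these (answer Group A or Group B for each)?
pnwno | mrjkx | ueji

Group B, Group B, Group A

The common property of the 'Group A' items is: has ≥ 3 vowels. No 'Group B' item has it.
pnwno: Group B (1 vowel). mrjkx: Group B (0 vowels). ueji: Group A (3 vowels).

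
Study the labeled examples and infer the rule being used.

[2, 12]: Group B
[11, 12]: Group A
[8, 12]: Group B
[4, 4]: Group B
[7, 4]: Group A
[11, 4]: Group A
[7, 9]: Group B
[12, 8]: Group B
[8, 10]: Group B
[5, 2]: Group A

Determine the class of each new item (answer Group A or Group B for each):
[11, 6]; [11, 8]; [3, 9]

Group A, Group A, Group B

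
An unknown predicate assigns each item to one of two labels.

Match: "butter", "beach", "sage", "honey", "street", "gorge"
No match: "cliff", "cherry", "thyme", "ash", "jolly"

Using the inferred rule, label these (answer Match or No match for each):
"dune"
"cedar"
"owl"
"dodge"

Match, Match, No match, Match

A rule that fits every label: has ≥ 2 vowels — true of each 'Match' example, false of each 'No match' one.
"dune": 2 vowels — meets the rule, so Match. "cedar": 2 vowels — meets the rule, so Match. "owl": 1 vowel — does not pass, so No match. "dodge": 2 vowels — meets the rule, so Match.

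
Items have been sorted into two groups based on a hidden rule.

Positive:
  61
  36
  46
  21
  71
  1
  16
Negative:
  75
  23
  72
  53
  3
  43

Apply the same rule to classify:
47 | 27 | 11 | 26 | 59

Checking candidate rules against both groups, what survives is: ≡ 1 (mod 5).
47 — 47 mod 5 = 2, hence Negative.
27 — 27 mod 5 = 2, hence Negative.
11 — 11 mod 5 = 1, hence Positive.
26 — 26 mod 5 = 1, hence Positive.
59 — 59 mod 5 = 4, hence Negative.

Negative, Negative, Positive, Positive, Negative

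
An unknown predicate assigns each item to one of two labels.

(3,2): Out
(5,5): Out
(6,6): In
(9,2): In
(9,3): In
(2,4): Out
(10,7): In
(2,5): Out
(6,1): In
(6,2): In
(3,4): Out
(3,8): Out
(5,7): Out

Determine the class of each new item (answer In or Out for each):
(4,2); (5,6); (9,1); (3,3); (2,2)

The pattern is that an item is 'In' exactly when: first ≥ 6.

Out, Out, In, Out, Out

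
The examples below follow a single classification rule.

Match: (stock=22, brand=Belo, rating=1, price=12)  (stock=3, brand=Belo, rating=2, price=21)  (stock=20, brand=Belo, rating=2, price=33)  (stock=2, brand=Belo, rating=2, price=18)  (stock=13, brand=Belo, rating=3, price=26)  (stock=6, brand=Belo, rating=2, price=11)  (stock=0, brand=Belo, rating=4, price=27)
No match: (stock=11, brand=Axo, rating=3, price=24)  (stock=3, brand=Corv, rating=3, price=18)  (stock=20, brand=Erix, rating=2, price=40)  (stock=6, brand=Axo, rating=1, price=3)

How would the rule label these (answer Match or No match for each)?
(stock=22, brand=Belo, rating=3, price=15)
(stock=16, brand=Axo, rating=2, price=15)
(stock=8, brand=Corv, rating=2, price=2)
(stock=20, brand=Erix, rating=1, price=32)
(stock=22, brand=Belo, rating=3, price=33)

Match, No match, No match, No match, Match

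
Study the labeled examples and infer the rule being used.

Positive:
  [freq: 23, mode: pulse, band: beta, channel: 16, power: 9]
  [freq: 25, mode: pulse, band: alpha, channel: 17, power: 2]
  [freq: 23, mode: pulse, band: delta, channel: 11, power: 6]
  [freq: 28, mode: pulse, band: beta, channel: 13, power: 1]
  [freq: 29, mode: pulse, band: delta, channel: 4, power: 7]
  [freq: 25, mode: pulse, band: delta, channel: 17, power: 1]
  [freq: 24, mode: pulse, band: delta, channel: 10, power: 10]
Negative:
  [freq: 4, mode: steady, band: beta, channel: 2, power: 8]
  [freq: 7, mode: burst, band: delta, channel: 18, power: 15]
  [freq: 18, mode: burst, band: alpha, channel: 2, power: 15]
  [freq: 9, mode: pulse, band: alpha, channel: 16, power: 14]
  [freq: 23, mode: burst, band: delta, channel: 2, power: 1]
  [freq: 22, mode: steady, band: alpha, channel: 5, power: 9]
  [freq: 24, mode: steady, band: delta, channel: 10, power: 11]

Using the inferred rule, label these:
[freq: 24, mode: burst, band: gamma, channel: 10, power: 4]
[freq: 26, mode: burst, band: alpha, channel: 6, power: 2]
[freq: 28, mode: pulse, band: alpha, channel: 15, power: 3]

Negative, Negative, Positive

The distinguishing property — mode is pulse AND freq ≥ 18 — holds for all the 'Positive' cases and none of the 'Negative' cases.
[freq: 24, mode: burst, band: gamma, channel: 10, power: 4]: mode is burst, freq = 24, lacks this property → Negative.
[freq: 26, mode: burst, band: alpha, channel: 6, power: 2]: mode is burst, freq = 26, lacks this property → Negative.
[freq: 28, mode: pulse, band: alpha, channel: 15, power: 3]: mode is pulse, freq = 28, satisfies this → Positive.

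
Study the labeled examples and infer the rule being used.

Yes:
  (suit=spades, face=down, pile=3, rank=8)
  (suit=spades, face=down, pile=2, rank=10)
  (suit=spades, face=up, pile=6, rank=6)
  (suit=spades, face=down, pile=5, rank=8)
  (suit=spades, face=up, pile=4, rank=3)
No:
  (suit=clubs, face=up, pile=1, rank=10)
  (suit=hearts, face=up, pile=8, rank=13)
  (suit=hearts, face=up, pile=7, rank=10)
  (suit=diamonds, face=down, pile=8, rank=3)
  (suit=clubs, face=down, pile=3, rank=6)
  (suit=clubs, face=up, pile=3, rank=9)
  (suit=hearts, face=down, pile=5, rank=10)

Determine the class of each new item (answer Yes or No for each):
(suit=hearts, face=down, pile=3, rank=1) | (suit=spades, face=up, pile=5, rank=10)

No, Yes

Comparing the two groups points to one rule — suit is spades.
(suit=hearts, face=down, pile=3, rank=1): suit is hearts — doesn't qualify, so No.
(suit=spades, face=up, pile=5, rank=10): suit is spades — passes, so Yes.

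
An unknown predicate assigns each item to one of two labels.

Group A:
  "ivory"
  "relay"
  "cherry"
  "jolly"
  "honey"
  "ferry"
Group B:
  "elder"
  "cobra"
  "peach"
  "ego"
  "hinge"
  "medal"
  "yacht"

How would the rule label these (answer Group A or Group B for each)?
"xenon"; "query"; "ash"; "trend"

Group B, Group A, Group B, Group B

The simplest hypothesis consistent with all the labels is: ends with 'y'.
"xenon": ends with 'n' — does not pass, so Group B.
"query": ends with 'y' — satisfies this, so Group A.
"ash": ends with 'h' — does not pass, so Group B.
"trend": ends with 'd' — does not pass, so Group B.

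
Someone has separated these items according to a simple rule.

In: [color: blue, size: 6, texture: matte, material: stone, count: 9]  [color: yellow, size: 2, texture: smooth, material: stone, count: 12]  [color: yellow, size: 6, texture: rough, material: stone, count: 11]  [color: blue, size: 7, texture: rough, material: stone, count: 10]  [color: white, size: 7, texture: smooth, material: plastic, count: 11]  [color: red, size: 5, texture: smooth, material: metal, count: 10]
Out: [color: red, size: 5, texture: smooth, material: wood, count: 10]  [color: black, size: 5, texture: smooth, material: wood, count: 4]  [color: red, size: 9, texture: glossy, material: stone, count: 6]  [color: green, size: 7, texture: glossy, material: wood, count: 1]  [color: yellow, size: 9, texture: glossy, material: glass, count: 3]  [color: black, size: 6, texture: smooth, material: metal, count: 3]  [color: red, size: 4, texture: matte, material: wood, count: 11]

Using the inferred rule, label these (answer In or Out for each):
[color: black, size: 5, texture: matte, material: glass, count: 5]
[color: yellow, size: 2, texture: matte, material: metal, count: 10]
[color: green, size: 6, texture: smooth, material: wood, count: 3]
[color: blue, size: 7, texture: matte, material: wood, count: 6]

'In' ⟺ material is not wood AND count ≥ 9.
[color: black, size: 5, texture: matte, material: glass, count: 5]: material is glass, count = 5, doesn't qualify → Out. [color: yellow, size: 2, texture: matte, material: metal, count: 10]: material is metal, count = 10, checks out → In. [color: green, size: 6, texture: smooth, material: wood, count: 3]: material is wood, count = 3, doesn't qualify → Out. [color: blue, size: 7, texture: matte, material: wood, count: 6]: material is wood, count = 6, doesn't qualify → Out.

Out, In, Out, Out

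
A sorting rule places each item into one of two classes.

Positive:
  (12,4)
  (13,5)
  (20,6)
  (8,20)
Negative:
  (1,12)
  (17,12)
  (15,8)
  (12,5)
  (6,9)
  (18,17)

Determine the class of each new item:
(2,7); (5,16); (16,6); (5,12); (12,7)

All 'Positive' examples share one property — sum is even — and every 'Negative' example lacks it.
(2,7): 2+7 = 9 — doesn't qualify, so Negative. (5,16): 5+16 = 21 — doesn't qualify, so Negative. (16,6): 16+6 = 22 — matches, so Positive. (5,12): 5+12 = 17 — doesn't qualify, so Negative. (12,7): 12+7 = 19 — doesn't qualify, so Negative.

Negative, Negative, Positive, Negative, Negative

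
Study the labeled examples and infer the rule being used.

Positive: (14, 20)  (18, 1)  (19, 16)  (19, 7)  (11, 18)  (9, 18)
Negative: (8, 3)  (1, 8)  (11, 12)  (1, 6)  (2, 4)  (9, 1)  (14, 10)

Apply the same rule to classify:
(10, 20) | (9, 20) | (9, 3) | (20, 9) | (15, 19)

Positive, Positive, Negative, Positive, Positive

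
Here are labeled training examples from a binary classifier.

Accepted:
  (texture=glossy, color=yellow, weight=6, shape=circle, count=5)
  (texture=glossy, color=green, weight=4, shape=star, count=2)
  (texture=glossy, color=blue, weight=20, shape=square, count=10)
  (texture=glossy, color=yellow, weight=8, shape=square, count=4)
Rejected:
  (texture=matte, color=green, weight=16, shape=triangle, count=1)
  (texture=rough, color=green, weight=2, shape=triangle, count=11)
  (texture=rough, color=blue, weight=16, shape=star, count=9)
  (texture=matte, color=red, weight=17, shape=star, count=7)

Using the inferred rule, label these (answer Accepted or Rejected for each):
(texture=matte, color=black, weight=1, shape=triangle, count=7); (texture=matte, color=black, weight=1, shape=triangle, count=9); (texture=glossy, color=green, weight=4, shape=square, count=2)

The rule appears to be: texture is glossy.
(texture=matte, color=black, weight=1, shape=triangle, count=7): texture is matte, doesn't qualify → Rejected. (texture=matte, color=black, weight=1, shape=triangle, count=9): texture is matte, doesn't qualify → Rejected. (texture=glossy, color=green, weight=4, shape=square, count=2): texture is glossy, fits → Accepted.

Rejected, Rejected, Accepted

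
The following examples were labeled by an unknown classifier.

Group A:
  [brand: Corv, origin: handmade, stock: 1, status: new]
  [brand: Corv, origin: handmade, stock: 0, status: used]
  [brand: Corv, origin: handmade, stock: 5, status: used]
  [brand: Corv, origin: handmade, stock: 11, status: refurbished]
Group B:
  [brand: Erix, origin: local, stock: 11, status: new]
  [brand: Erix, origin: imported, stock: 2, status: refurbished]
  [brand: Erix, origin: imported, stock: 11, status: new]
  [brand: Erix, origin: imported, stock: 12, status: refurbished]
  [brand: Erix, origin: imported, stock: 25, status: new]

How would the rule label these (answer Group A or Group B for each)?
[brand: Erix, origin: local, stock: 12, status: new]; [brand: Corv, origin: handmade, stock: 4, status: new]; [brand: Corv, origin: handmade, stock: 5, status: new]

Group B, Group A, Group A

The common property of the 'Group A' items is: brand is Corv. No 'Group B' item has it.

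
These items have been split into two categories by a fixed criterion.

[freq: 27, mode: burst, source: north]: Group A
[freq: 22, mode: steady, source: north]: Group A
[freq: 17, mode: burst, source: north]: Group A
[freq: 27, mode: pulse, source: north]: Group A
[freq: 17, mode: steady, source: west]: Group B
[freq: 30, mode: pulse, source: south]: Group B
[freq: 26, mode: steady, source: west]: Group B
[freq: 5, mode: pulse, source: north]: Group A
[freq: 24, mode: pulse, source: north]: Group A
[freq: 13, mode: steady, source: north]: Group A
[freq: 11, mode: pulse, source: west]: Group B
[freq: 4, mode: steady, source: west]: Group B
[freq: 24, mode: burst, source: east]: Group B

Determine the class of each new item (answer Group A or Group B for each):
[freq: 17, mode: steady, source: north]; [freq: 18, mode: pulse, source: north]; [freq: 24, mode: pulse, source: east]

Group A, Group A, Group B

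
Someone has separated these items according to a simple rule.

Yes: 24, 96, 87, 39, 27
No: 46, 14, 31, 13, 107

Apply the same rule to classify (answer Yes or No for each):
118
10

No, No

The rule appears to be: multiple of 3.
118: 118 = 3·39 + 1 — does not fit, so No.
10: 10 = 3·3 + 1 — does not fit, so No.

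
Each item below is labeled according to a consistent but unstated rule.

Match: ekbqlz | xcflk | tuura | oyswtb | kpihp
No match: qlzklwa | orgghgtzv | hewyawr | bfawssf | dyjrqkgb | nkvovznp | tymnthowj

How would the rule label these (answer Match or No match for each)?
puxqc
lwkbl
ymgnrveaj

The distinguishing property — length ≤ 6 — holds for all the 'Match' cases and none of the 'No match' cases.
puxqc: length 5, fits → Match. lwkbl: length 5, fits → Match. ymgnrveaj: length 9, lacks this property → No match.

Match, Match, No match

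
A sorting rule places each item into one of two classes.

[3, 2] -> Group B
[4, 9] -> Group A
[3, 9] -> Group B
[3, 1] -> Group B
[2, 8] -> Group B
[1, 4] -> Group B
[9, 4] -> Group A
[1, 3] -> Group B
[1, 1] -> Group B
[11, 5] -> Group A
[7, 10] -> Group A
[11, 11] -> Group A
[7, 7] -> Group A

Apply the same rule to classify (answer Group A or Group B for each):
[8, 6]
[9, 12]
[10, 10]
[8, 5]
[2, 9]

Group A, Group A, Group A, Group A, Group B

The pattern is that an item is 'Group A' exactly when: sum ≥ 13.
Group A: [8, 6], since 8+6 = 14. Group A: [9, 12], since 9+12 = 21. Group A: [10, 10], since 10+10 = 20. Group A: [8, 5], since 8+5 = 13. Group B: [2, 9], since 2+9 = 11.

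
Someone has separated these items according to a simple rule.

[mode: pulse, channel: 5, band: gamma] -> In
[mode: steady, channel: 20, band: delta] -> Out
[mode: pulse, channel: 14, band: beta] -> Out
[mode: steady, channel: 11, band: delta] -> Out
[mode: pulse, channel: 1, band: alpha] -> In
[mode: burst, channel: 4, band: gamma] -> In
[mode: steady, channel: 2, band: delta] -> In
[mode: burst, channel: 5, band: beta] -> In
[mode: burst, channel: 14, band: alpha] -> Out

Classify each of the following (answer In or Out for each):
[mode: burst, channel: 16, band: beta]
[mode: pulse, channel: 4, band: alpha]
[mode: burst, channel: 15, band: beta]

The common property of the 'In' items is: channel ≤ 5. No 'Out' item has it.
[mode: burst, channel: 16, band: beta] → channel = 16 → Out.
[mode: pulse, channel: 4, band: alpha] → channel = 4 → In.
[mode: burst, channel: 15, band: beta] → channel = 15 → Out.

Out, In, Out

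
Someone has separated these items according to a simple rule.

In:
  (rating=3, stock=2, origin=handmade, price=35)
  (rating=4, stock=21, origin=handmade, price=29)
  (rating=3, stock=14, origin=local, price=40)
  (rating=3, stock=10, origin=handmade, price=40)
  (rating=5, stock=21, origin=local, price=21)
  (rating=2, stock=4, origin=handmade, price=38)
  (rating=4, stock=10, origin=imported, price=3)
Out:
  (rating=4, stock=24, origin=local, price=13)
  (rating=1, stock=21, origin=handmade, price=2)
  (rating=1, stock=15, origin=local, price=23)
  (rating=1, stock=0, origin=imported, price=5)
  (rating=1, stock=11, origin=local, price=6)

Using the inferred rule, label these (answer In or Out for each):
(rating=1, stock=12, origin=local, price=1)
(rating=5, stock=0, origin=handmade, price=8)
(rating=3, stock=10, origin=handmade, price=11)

A rule that fits every label: rating ≥ 2 AND stock ≤ 21 — true of each 'In' example, false of each 'Out' one.

Out, In, In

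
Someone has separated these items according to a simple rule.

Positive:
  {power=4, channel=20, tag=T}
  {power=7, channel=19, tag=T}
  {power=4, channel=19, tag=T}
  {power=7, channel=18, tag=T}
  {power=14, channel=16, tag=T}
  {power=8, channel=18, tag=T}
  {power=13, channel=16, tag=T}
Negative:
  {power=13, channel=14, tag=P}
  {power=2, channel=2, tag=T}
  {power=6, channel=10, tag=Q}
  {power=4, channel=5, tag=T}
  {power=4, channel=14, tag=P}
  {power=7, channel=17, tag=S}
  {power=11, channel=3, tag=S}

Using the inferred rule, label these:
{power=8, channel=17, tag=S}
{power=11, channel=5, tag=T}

The distinguishing property — tag is T AND channel ≥ 10 — holds for all the 'Positive' cases and none of the 'Negative' cases.
{power=8, channel=17, tag=S} — tag is S, channel = 17, hence Negative. {power=11, channel=5, tag=T} — tag is T, channel = 5, hence Negative.

Negative, Negative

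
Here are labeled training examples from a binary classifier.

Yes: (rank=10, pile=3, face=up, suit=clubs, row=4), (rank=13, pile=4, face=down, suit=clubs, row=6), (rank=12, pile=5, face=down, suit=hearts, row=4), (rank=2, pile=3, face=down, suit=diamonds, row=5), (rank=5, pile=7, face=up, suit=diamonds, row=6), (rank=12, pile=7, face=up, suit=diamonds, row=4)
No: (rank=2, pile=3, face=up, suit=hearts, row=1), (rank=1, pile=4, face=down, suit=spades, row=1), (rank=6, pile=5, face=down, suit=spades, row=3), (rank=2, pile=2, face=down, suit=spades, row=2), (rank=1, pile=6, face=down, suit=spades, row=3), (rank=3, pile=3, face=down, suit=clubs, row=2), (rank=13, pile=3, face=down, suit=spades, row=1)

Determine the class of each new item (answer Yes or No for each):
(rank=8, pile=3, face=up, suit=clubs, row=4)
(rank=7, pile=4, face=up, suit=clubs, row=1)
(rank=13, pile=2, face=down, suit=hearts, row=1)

Yes, No, No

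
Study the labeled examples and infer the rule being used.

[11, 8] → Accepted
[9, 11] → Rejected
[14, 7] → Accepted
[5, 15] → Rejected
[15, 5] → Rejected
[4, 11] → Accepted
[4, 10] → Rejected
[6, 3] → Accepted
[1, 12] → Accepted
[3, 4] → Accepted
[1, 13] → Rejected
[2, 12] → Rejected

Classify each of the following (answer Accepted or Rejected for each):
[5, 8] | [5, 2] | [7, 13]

Accepted, Accepted, Rejected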